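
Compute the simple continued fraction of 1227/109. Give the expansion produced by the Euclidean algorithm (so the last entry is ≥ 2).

1227 = 11·109 + 28
109 = 3·28 + 25
28 = 1·25 + 3
25 = 8·3 + 1
3 = 3·1 + 0  (stop)
So 1227/109 = [11; 3, 1, 8, 3].

[11; 3, 1, 8, 3]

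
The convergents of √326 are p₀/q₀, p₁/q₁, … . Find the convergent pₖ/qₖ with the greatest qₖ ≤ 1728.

√326 = [18; 18, 36, …] (period length 2).
Convergents:
  p_0/q_0 = 18/1
  p_1/q_1 = 325/18
  p_2/q_2 = 11718/649
  p_3/q_3 = 211249/11700
q_2 = 649 ≤ 1728 < 11700 = q_3, so the answer is 11718/649.

11718/649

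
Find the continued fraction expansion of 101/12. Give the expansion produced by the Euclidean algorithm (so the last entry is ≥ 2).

101 = 8×12 + 5
12 = 2×5 + 2
5 = 2×2 + 1
2 = 2×1 + 0  (stop)
So 101/12 = [8; 2, 2, 2].

[8; 2, 2, 2]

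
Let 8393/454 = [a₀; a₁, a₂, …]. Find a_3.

2

8393 = 18·454 + 221   →  a_0 = 18
454 = 2·221 + 12   →  a_1 = 2
221 = 18·12 + 5   →  a_2 = 18
12 = 2·5 + 2   →  a_3 = 2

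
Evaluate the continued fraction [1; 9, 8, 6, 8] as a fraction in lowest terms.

4049/3649

Using pₖ = aₖpₖ₋₁ + pₖ₋₂ and qₖ = aₖqₖ₋₁ + qₖ₋₂:
  k=0: a=1, p=1, q=1
  k=1: a=9, p=10, q=9
  k=2: a=8, p=81, q=73
  k=3: a=6, p=496, q=447
  k=4: a=8, p=4049, q=3649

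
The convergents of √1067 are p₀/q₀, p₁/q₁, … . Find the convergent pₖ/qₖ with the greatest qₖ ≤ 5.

98/3

√1067 = [32; 1, 1, 1, 64, …] (period length 4).
Convergents:
  p_0/q_0 = 32/1
  p_1/q_1 = 33/1
  p_2/q_2 = 65/2
  p_3/q_3 = 98/3
  p_4/q_4 = 6337/194
q_3 = 3 ≤ 5 < 194 = q_4, so the answer is 98/3.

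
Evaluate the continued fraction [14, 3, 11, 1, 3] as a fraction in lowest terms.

2077/145

Using pₖ = aₖpₖ₋₁ + pₖ₋₂ and qₖ = aₖqₖ₋₁ + qₖ₋₂:
  k=0: a=14, p=14, q=1
  k=1: a=3, p=43, q=3
  k=2: a=11, p=487, q=34
  k=3: a=1, p=530, q=37
  k=4: a=3, p=2077, q=145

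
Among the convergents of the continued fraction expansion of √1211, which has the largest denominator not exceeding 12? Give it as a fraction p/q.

√1211 = [34; 1, 3, 1, 68, …] (period length 4).
Convergents:
  p_0/q_0 = 34/1
  p_1/q_1 = 35/1
  p_2/q_2 = 139/4
  p_3/q_3 = 174/5
  p_4/q_4 = 11971/344
q_3 = 5 ≤ 12 < 344 = q_4, so the answer is 174/5.

174/5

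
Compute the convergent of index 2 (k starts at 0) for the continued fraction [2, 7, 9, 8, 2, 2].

137/64

Using pₖ = aₖpₖ₋₁ + pₖ₋₂, qₖ = aₖqₖ₋₁ + qₖ₋₂ (with p₋₁=1, p₋₂=0, q₋₁=0, q₋₂=1):
  k=0: a=2, p=2, q=1
  k=1: a=7, p=15, q=7
  k=2: a=9, p=137, q=64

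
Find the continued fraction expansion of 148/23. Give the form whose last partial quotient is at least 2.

[6; 2, 3, 3]

148 = 6×23 + 10
23 = 2×10 + 3
10 = 3×3 + 1
3 = 3×1 + 0  (stop)
So 148/23 = [6; 2, 3, 3].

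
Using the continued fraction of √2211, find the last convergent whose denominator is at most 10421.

207787/4419

√2211 = [47; 47, 94, …] (period length 2).
Convergents:
  p_0/q_0 = 47/1
  p_1/q_1 = 2210/47
  p_2/q_2 = 207787/4419
  p_3/q_3 = 9768199/207740
q_2 = 4419 ≤ 10421 < 207740 = q_3, so the answer is 207787/4419.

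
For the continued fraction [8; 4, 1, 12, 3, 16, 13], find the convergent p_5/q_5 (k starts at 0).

Using pₖ = aₖpₖ₋₁ + pₖ₋₂, qₖ = aₖqₖ₋₁ + qₖ₋₂ (with p₋₁=1, p₋₂=0, q₋₁=0, q₋₂=1):
  k=0: a=8, p=8, q=1
  k=1: a=4, p=33, q=4
  k=2: a=1, p=41, q=5
  k=3: a=12, p=525, q=64
  k=4: a=3, p=1616, q=197
  k=5: a=16, p=26381, q=3216

26381/3216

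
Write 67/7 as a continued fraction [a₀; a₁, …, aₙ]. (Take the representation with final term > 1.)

67 = 9×7 + 4
7 = 1×4 + 3
4 = 1×3 + 1
3 = 3×1 + 0  (stop)
So 67/7 = [9; 1, 1, 3].

[9; 1, 1, 3]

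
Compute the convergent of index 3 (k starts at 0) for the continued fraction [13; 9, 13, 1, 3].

Using pₖ = aₖpₖ₋₁ + pₖ₋₂, qₖ = aₖqₖ₋₁ + qₖ₋₂ (with p₋₁=1, p₋₂=0, q₋₁=0, q₋₂=1):
  k=0: a=13, p=13, q=1
  k=1: a=9, p=118, q=9
  k=2: a=13, p=1547, q=118
  k=3: a=1, p=1665, q=127

1665/127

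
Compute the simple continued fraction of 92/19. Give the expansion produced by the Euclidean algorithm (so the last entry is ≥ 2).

[4; 1, 5, 3]

92 = 4·19 + 16
19 = 1·16 + 3
16 = 5·3 + 1
3 = 3·1 + 0  (stop)
So 92/19 = [4; 1, 5, 3].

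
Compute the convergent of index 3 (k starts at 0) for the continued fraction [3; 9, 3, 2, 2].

202/65

Using pₖ = aₖpₖ₋₁ + pₖ₋₂, qₖ = aₖqₖ₋₁ + qₖ₋₂ (with p₋₁=1, p₋₂=0, q₋₁=0, q₋₂=1):
  k=0: a=3, p=3, q=1
  k=1: a=9, p=28, q=9
  k=2: a=3, p=87, q=28
  k=3: a=2, p=202, q=65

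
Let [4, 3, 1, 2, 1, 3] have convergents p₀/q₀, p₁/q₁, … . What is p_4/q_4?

64/15

Using pₖ = aₖpₖ₋₁ + pₖ₋₂, qₖ = aₖqₖ₋₁ + qₖ₋₂ (with p₋₁=1, p₋₂=0, q₋₁=0, q₋₂=1):
  k=0: a=4, p=4, q=1
  k=1: a=3, p=13, q=3
  k=2: a=1, p=17, q=4
  k=3: a=2, p=47, q=11
  k=4: a=1, p=64, q=15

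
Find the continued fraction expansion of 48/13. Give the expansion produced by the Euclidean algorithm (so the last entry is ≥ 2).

[3; 1, 2, 4]

48 = 3*13 + 9
13 = 1*9 + 4
9 = 2*4 + 1
4 = 4*1 + 0  (stop)
So 48/13 = [3; 1, 2, 4].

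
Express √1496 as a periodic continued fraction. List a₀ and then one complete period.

a₀ = ⌊√1496⌋ = 38.
With m₀=0, d₀=1 and mₖ₊₁ = dₖaₖ − mₖ, dₖ₊₁ = (n − mₖ₊₁²)/dₖ, aₖ₊₁ = ⌊(a₀+mₖ₊₁)/dₖ₊₁⌋:
  k=1: m=38, d=52, a=1
  k=2: m=14, d=25, a=2
  k=3: m=36, d=8, a=9
  k=4: m=36, d=25, a=2
  k=5: m=14, d=52, a=1
  k=6: m=38, d=1, a=76
d=1 and a=2a₀=76 at k=6, so the next step gives (m, d) = (38, 52) again — its k=1 value — and the period has length 6.

[38; 1, 2, 9, 2, 1, 76]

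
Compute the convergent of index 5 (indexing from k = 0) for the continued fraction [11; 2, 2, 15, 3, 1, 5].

3569/313

Using pₖ = aₖpₖ₋₁ + pₖ₋₂, qₖ = aₖqₖ₋₁ + qₖ₋₂ (with p₋₁=1, p₋₂=0, q₋₁=0, q₋₂=1):
  k=0: a=11, p=11, q=1
  k=1: a=2, p=23, q=2
  k=2: a=2, p=57, q=5
  k=3: a=15, p=878, q=77
  k=4: a=3, p=2691, q=236
  k=5: a=1, p=3569, q=313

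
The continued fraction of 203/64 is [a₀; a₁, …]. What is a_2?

203 = 3·64 + 11   →  a_0 = 3
64 = 5·11 + 9   →  a_1 = 5
11 = 1·9 + 2   →  a_2 = 1

1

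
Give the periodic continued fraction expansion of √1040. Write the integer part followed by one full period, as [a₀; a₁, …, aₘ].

a₀ = ⌊√1040⌋ = 32.
With m₀=0, d₀=1 and mₖ₊₁ = dₖaₖ − mₖ, dₖ₊₁ = (n − mₖ₊₁²)/dₖ, aₖ₊₁ = ⌊(a₀+mₖ₊₁)/dₖ₊₁⌋:
  k=1: m=32, d=16, a=4
  k=2: m=32, d=1, a=64
d=1 and a=2a₀=64 at k=2, so the next step gives (m, d) = (32, 16) again — its k=1 value — and the period has length 2.

[32; 4, 64]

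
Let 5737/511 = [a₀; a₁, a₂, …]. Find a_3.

2

5737 = 11·511 + 116   →  a_0 = 11
511 = 4·116 + 47   →  a_1 = 4
116 = 2·47 + 22   →  a_2 = 2
47 = 2·22 + 3   →  a_3 = 2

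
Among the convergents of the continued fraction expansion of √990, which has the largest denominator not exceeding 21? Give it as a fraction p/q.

√990 = [31; 2, 6, 2, 62, …] (period length 4).
Convergents:
  p_0/q_0 = 31/1
  p_1/q_1 = 63/2
  p_2/q_2 = 409/13
  p_3/q_3 = 881/28
q_2 = 13 ≤ 21 < 28 = q_3, so the answer is 409/13.

409/13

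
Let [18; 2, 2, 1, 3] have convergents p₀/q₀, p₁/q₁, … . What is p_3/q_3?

129/7

Using pₖ = aₖpₖ₋₁ + pₖ₋₂, qₖ = aₖqₖ₋₁ + qₖ₋₂ (with p₋₁=1, p₋₂=0, q₋₁=0, q₋₂=1):
  k=0: a=18, p=18, q=1
  k=1: a=2, p=37, q=2
  k=2: a=2, p=92, q=5
  k=3: a=1, p=129, q=7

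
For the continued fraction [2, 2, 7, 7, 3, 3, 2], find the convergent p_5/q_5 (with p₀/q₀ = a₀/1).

Using pₖ = aₖpₖ₋₁ + pₖ₋₂, qₖ = aₖqₖ₋₁ + qₖ₋₂ (with p₋₁=1, p₋₂=0, q₋₁=0, q₋₂=1):
  k=0: a=2, p=2, q=1
  k=1: a=2, p=5, q=2
  k=2: a=7, p=37, q=15
  k=3: a=7, p=264, q=107
  k=4: a=3, p=829, q=336
  k=5: a=3, p=2751, q=1115

2751/1115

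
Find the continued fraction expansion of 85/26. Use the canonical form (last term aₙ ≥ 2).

[3; 3, 1, 2, 2]

85 = 3*26 + 7
26 = 3*7 + 5
7 = 1*5 + 2
5 = 2*2 + 1
2 = 2*1 + 0  (stop)
So 85/26 = [3; 3, 1, 2, 2].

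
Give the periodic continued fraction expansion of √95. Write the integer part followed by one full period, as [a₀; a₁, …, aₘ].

a₀ = ⌊√95⌋ = 9.

[9; 1, 2, 1, 18]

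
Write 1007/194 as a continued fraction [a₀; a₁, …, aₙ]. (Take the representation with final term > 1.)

[5; 5, 4, 9]

1007 = 5×194 + 37
194 = 5×37 + 9
37 = 4×9 + 1
9 = 9×1 + 0  (stop)
So 1007/194 = [5; 5, 4, 9].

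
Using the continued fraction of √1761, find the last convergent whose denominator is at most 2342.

97483/2323

√1761 = [41; 1, 26, 1, 82, …] (period length 4).
Convergents:
  p_0/q_0 = 41/1
  p_1/q_1 = 42/1
  p_2/q_2 = 1133/27
  p_3/q_3 = 1175/28
  p_4/q_4 = 97483/2323
  p_5/q_5 = 98658/2351
q_4 = 2323 ≤ 2342 < 2351 = q_5, so the answer is 97483/2323.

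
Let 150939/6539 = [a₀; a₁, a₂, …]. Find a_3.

2

150939 = 23·6539 + 542   →  a_0 = 23
6539 = 12·542 + 35   →  a_1 = 12
542 = 15·35 + 17   →  a_2 = 15
35 = 2·17 + 1   →  a_3 = 2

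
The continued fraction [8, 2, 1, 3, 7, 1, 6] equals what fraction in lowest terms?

5235/626

Fold from the inside: start with 6/1.
  1 + 1/6 = 7/6
  7 + 6/7 = 55/7
  3 + 7/55 = 172/55
  1 + 55/172 = 227/172
  2 + 172/227 = 626/227
  8 + 227/626 = 5235/626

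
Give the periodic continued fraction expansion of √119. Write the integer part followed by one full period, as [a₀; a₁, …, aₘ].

[10; 1, 9, 1, 20]

a₀ = ⌊√119⌋ = 10.
With m₀=0, d₀=1 and mₖ₊₁ = dₖaₖ − mₖ, dₖ₊₁ = (n − mₖ₊₁²)/dₖ, aₖ₊₁ = ⌊(a₀+mₖ₊₁)/dₖ₊₁⌋:
  k=1: m=10, d=19, a=1
  k=2: m=9, d=2, a=9
  k=3: m=9, d=19, a=1
  k=4: m=10, d=1, a=20
d=1 and a=2a₀=20 at k=4, so the next step gives (m, d) = (10, 19) again — its k=1 value — and the period has length 4.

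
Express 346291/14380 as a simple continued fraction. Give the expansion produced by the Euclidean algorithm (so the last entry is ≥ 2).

[24; 12, 3, 1, 1, 3, 15, 3]

346291 = 24*14380 + 1171
14380 = 12*1171 + 328
1171 = 3*328 + 187
328 = 1*187 + 141
187 = 1*141 + 46
141 = 3*46 + 3
46 = 15*3 + 1
3 = 3*1 + 0  (stop)
So 346291/14380 = [24; 12, 3, 1, 1, 3, 15, 3].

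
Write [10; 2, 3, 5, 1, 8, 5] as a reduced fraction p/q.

20749/1989

Using pₖ = aₖpₖ₋₁ + pₖ₋₂ and qₖ = aₖqₖ₋₁ + qₖ₋₂:
  k=0: a=10, p=10, q=1
  k=1: a=2, p=21, q=2
  k=2: a=3, p=73, q=7
  k=3: a=5, p=386, q=37
  k=4: a=1, p=459, q=44
  k=5: a=8, p=4058, q=389
  k=6: a=5, p=20749, q=1989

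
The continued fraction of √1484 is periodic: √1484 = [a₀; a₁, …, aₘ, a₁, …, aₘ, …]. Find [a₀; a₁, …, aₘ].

a₀ = ⌊√1484⌋ = 38.
With m₀=0, d₀=1 and mₖ₊₁ = dₖaₖ − mₖ, dₖ₊₁ = (n − mₖ₊₁²)/dₖ, aₖ₊₁ = ⌊(a₀+mₖ₊₁)/dₖ₊₁⌋:
  k=1: m=38, d=40, a=1
  k=2: m=2, d=37, a=1
  k=3: m=35, d=7, a=10
  k=4: m=35, d=37, a=1
  k=5: m=2, d=40, a=1
  k=6: m=38, d=1, a=76
d=1 and a=2a₀=76 at k=6, so the next step gives (m, d) = (38, 40) again — its k=1 value — and the period has length 6.

[38; 1, 1, 10, 1, 1, 76]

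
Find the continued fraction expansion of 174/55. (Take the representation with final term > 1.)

[3; 6, 9]

174 = 3*55 + 9
55 = 6*9 + 1
9 = 9*1 + 0  (stop)
So 174/55 = [3; 6, 9].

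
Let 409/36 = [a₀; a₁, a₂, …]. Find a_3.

3

409 = 11·36 + 13   →  a_0 = 11
36 = 2·13 + 10   →  a_1 = 2
13 = 1·10 + 3   →  a_2 = 1
10 = 3·3 + 1   →  a_3 = 3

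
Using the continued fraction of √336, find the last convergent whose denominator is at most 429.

6049/330

√336 = [18; 3, 36, …] (period length 2).
Convergents:
  p_0/q_0 = 18/1
  p_1/q_1 = 55/3
  p_2/q_2 = 1998/109
  p_3/q_3 = 6049/330
  p_4/q_4 = 219762/11989
q_3 = 330 ≤ 429 < 11989 = q_4, so the answer is 6049/330.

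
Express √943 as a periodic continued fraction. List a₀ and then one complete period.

[30; 1, 2, 2, 2, 1, 60]

a₀ = ⌊√943⌋ = 30.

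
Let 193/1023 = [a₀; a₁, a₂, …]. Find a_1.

193 = 0·1023 + 193   →  a_0 = 0
1023 = 5·193 + 58   →  a_1 = 5

5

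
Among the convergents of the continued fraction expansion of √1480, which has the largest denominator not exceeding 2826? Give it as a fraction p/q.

100678/2617

√1480 = [38; 2, 8, 19, 8, 2, 76, …] (period length 6).
Convergents:
  p_0/q_0 = 38/1
  p_1/q_1 = 77/2
  p_2/q_2 = 654/17
  p_3/q_3 = 12503/325
  p_4/q_4 = 100678/2617
  p_5/q_5 = 213859/5559
q_4 = 2617 ≤ 2826 < 5559 = q_5, so the answer is 100678/2617.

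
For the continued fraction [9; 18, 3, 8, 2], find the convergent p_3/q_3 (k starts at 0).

4147/458

Using pₖ = aₖpₖ₋₁ + pₖ₋₂, qₖ = aₖqₖ₋₁ + qₖ₋₂ (with p₋₁=1, p₋₂=0, q₋₁=0, q₋₂=1):
  k=0: a=9, p=9, q=1
  k=1: a=18, p=163, q=18
  k=2: a=3, p=498, q=55
  k=3: a=8, p=4147, q=458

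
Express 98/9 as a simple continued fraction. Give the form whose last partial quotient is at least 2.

[10; 1, 8]

98 = 10*9 + 8
9 = 1*8 + 1
8 = 8*1 + 0  (stop)
So 98/9 = [10; 1, 8].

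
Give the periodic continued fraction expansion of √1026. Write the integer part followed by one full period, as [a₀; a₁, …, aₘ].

[32; 32, 64]

a₀ = ⌊√1026⌋ = 32.
With m₀=0, d₀=1 and mₖ₊₁ = dₖaₖ − mₖ, dₖ₊₁ = (n − mₖ₊₁²)/dₖ, aₖ₊₁ = ⌊(a₀+mₖ₊₁)/dₖ₊₁⌋:
  k=1: m=32, d=2, a=32
  k=2: m=32, d=1, a=64
d=1 and a=2a₀=64 at k=2, so the next step gives (m, d) = (32, 2) again — its k=1 value — and the period has length 2.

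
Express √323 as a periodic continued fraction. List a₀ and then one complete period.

[17; 1, 34]

a₀ = ⌊√323⌋ = 17.
With m₀=0, d₀=1 and mₖ₊₁ = dₖaₖ − mₖ, dₖ₊₁ = (n − mₖ₊₁²)/dₖ, aₖ₊₁ = ⌊(a₀+mₖ₊₁)/dₖ₊₁⌋:
  k=1: m=17, d=34, a=1
  k=2: m=17, d=1, a=34
d=1 and a=2a₀=34 at k=2, so the next step gives (m, d) = (17, 34) again — its k=1 value — and the period has length 2.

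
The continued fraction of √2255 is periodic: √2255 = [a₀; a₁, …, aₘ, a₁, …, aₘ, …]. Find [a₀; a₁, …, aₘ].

[47; 2, 18, 2, 94]

a₀ = ⌊√2255⌋ = 47.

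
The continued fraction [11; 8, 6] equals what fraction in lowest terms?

545/49

Fold from the inside: start with 6/1.
  8 + 1/6 = 49/6
  11 + 6/49 = 545/49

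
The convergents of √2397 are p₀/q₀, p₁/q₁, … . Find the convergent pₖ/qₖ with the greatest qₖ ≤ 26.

1175/24

√2397 = [48; 1, 23, 2, 23, 1, 96, …] (period length 6).
Convergents:
  p_0/q_0 = 48/1
  p_1/q_1 = 49/1
  p_2/q_2 = 1175/24
  p_3/q_3 = 2399/49
q_2 = 24 ≤ 26 < 49 = q_3, so the answer is 1175/24.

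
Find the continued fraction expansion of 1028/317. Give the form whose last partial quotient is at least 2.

[3; 4, 8, 1, 1, 4]

1028 = 3·317 + 77
317 = 4·77 + 9
77 = 8·9 + 5
9 = 1·5 + 4
5 = 1·4 + 1
4 = 4·1 + 0  (stop)
So 1028/317 = [3; 4, 8, 1, 1, 4].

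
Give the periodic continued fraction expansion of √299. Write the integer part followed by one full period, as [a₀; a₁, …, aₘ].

a₀ = ⌊√299⌋ = 17.
With m₀=0, d₀=1 and mₖ₊₁ = dₖaₖ − mₖ, dₖ₊₁ = (n − mₖ₊₁²)/dₖ, aₖ₊₁ = ⌊(a₀+mₖ₊₁)/dₖ₊₁⌋:
  k=1: m=17, d=10, a=3
  k=2: m=13, d=13, a=2
  k=3: m=13, d=10, a=3
  k=4: m=17, d=1, a=34
d=1 and a=2a₀=34 at k=4, so the next step gives (m, d) = (17, 10) again — its k=1 value — and the period has length 4.

[17; 3, 2, 3, 34]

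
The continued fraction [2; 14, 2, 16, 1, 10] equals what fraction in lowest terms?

11479/5548

Fold from the inside: start with 10/1.
  1 + 1/10 = 11/10
  16 + 10/11 = 186/11
  2 + 11/186 = 383/186
  14 + 186/383 = 5548/383
  2 + 383/5548 = 11479/5548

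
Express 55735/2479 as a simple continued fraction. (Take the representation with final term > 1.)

55735 = 22·2479 + 1197
2479 = 2·1197 + 85
1197 = 14·85 + 7
85 = 12·7 + 1
7 = 7·1 + 0  (stop)
So 55735/2479 = [22; 2, 14, 12, 7].

[22; 2, 14, 12, 7]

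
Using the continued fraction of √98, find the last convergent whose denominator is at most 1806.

√98 = [9; 1, 8, 1, 18, …] (period length 4).
Convergents:
  p_0/q_0 = 9/1
  p_1/q_1 = 10/1
  p_2/q_2 = 89/9
  p_3/q_3 = 99/10
  p_4/q_4 = 1871/189
  p_5/q_5 = 1970/199
  p_6/q_6 = 17631/1781
  p_7/q_7 = 19601/1980
q_6 = 1781 ≤ 1806 < 1980 = q_7, so the answer is 17631/1781.

17631/1781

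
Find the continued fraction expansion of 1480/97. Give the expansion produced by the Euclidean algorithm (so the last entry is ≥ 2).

1480 = 15×97 + 25
97 = 3×25 + 22
25 = 1×22 + 3
22 = 7×3 + 1
3 = 3×1 + 0  (stop)
So 1480/97 = [15; 3, 1, 7, 3].

[15; 3, 1, 7, 3]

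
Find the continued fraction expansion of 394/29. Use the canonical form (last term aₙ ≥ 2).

[13; 1, 1, 2, 2, 2]

394 = 13*29 + 17
29 = 1*17 + 12
17 = 1*12 + 5
12 = 2*5 + 2
5 = 2*2 + 1
2 = 2*1 + 0  (stop)
So 394/29 = [13; 1, 1, 2, 2, 2].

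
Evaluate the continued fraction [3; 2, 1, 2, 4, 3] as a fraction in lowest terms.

381/113

Using pₖ = aₖpₖ₋₁ + pₖ₋₂ and qₖ = aₖqₖ₋₁ + qₖ₋₂:
  k=0: a=3, p=3, q=1
  k=1: a=2, p=7, q=2
  k=2: a=1, p=10, q=3
  k=3: a=2, p=27, q=8
  k=4: a=4, p=118, q=35
  k=5: a=3, p=381, q=113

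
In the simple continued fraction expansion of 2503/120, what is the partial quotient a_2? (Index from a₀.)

6

2503 = 20·120 + 103   →  a_0 = 20
120 = 1·103 + 17   →  a_1 = 1
103 = 6·17 + 1   →  a_2 = 6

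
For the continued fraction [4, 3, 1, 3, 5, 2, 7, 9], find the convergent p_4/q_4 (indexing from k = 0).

337/79

Using pₖ = aₖpₖ₋₁ + pₖ₋₂, qₖ = aₖqₖ₋₁ + qₖ₋₂ (with p₋₁=1, p₋₂=0, q₋₁=0, q₋₂=1):
  k=0: a=4, p=4, q=1
  k=1: a=3, p=13, q=3
  k=2: a=1, p=17, q=4
  k=3: a=3, p=64, q=15
  k=4: a=5, p=337, q=79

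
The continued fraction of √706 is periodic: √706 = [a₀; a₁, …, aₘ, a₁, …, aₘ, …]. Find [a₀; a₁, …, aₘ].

a₀ = ⌊√706⌋ = 26.

[26; 1, 1, 3, 26, 3, 1, 1, 52]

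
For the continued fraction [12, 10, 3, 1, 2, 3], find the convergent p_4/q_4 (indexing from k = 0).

1367/113

Using pₖ = aₖpₖ₋₁ + pₖ₋₂, qₖ = aₖqₖ₋₁ + qₖ₋₂ (with p₋₁=1, p₋₂=0, q₋₁=0, q₋₂=1):
  k=0: a=12, p=12, q=1
  k=1: a=10, p=121, q=10
  k=2: a=3, p=375, q=31
  k=3: a=1, p=496, q=41
  k=4: a=2, p=1367, q=113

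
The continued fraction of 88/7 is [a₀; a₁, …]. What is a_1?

88 = 12·7 + 4   →  a_0 = 12
7 = 1·4 + 3   →  a_1 = 1

1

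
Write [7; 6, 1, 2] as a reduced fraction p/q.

143/20

Fold from the inside: start with 2/1.
  1 + 1/2 = 3/2
  6 + 2/3 = 20/3
  7 + 3/20 = 143/20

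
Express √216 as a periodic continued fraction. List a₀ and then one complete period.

[14; 1, 2, 3, 2, 1, 28]

a₀ = ⌊√216⌋ = 14.
With m₀=0, d₀=1 and mₖ₊₁ = dₖaₖ − mₖ, dₖ₊₁ = (n − mₖ₊₁²)/dₖ, aₖ₊₁ = ⌊(a₀+mₖ₊₁)/dₖ₊₁⌋:
  k=1: m=14, d=20, a=1
  k=2: m=6, d=9, a=2
  k=3: m=12, d=8, a=3
  k=4: m=12, d=9, a=2
  k=5: m=6, d=20, a=1
  k=6: m=14, d=1, a=28
d=1 and a=2a₀=28 at k=6, so the next step gives (m, d) = (14, 20) again — its k=1 value — and the period has length 6.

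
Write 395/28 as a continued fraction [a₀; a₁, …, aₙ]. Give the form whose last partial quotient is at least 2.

[14; 9, 3]

395 = 14×28 + 3
28 = 9×3 + 1
3 = 3×1 + 0  (stop)
So 395/28 = [14; 9, 3].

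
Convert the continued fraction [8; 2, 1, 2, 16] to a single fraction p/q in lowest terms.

1097/131

Using pₖ = aₖpₖ₋₁ + pₖ₋₂ and qₖ = aₖqₖ₋₁ + qₖ₋₂:
  k=0: a=8, p=8, q=1
  k=1: a=2, p=17, q=2
  k=2: a=1, p=25, q=3
  k=3: a=2, p=67, q=8
  k=4: a=16, p=1097, q=131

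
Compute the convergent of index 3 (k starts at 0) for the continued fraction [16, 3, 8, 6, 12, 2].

Using pₖ = aₖpₖ₋₁ + pₖ₋₂, qₖ = aₖqₖ₋₁ + qₖ₋₂ (with p₋₁=1, p₋₂=0, q₋₁=0, q₋₂=1):
  k=0: a=16, p=16, q=1
  k=1: a=3, p=49, q=3
  k=2: a=8, p=408, q=25
  k=3: a=6, p=2497, q=153

2497/153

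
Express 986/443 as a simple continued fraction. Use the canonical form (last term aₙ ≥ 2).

[2; 4, 2, 3, 14]

986 = 2×443 + 100
443 = 4×100 + 43
100 = 2×43 + 14
43 = 3×14 + 1
14 = 14×1 + 0  (stop)
So 986/443 = [2; 4, 2, 3, 14].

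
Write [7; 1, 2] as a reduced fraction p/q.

Using pₖ = aₖpₖ₋₁ + pₖ₋₂ and qₖ = aₖqₖ₋₁ + qₖ₋₂:
  k=0: a=7, p=7, q=1
  k=1: a=1, p=8, q=1
  k=2: a=2, p=23, q=3

23/3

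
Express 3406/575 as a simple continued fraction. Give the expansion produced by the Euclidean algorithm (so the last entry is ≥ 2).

[5; 1, 12, 14, 1, 2]

3406 = 5·575 + 531
575 = 1·531 + 44
531 = 12·44 + 3
44 = 14·3 + 2
3 = 1·2 + 1
2 = 2·1 + 0  (stop)
So 3406/575 = [5; 1, 12, 14, 1, 2].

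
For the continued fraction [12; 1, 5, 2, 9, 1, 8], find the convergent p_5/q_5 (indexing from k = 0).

Using pₖ = aₖpₖ₋₁ + pₖ₋₂, qₖ = aₖqₖ₋₁ + qₖ₋₂ (with p₋₁=1, p₋₂=0, q₋₁=0, q₋₂=1):
  k=0: a=12, p=12, q=1
  k=1: a=1, p=13, q=1
  k=2: a=5, p=77, q=6
  k=3: a=2, p=167, q=13
  k=4: a=9, p=1580, q=123
  k=5: a=1, p=1747, q=136

1747/136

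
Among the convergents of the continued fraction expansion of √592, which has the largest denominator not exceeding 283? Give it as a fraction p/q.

√592 = [24; 3, 48, …] (period length 2).
Convergents:
  p_0/q_0 = 24/1
  p_1/q_1 = 73/3
  p_2/q_2 = 3528/145
  p_3/q_3 = 10657/438
q_2 = 145 ≤ 283 < 438 = q_3, so the answer is 3528/145.

3528/145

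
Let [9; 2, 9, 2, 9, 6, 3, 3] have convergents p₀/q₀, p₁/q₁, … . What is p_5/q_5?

21925/2314

Using pₖ = aₖpₖ₋₁ + pₖ₋₂, qₖ = aₖqₖ₋₁ + qₖ₋₂ (with p₋₁=1, p₋₂=0, q₋₁=0, q₋₂=1):
  k=0: a=9, p=9, q=1
  k=1: a=2, p=19, q=2
  k=2: a=9, p=180, q=19
  k=3: a=2, p=379, q=40
  k=4: a=9, p=3591, q=379
  k=5: a=6, p=21925, q=2314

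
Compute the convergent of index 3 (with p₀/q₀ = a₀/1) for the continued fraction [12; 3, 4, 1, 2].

197/16

Using pₖ = aₖpₖ₋₁ + pₖ₋₂, qₖ = aₖqₖ₋₁ + qₖ₋₂ (with p₋₁=1, p₋₂=0, q₋₁=0, q₋₂=1):
  k=0: a=12, p=12, q=1
  k=1: a=3, p=37, q=3
  k=2: a=4, p=160, q=13
  k=3: a=1, p=197, q=16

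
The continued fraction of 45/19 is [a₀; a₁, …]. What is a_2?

45 = 2·19 + 7   →  a_0 = 2
19 = 2·7 + 5   →  a_1 = 2
7 = 1·5 + 2   →  a_2 = 1

1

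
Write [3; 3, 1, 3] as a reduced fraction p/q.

Using pₖ = aₖpₖ₋₁ + pₖ₋₂ and qₖ = aₖqₖ₋₁ + qₖ₋₂:
  k=0: a=3, p=3, q=1
  k=1: a=3, p=10, q=3
  k=2: a=1, p=13, q=4
  k=3: a=3, p=49, q=15

49/15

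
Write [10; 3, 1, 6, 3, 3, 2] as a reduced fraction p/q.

6658/649

Using pₖ = aₖpₖ₋₁ + pₖ₋₂ and qₖ = aₖqₖ₋₁ + qₖ₋₂:
  k=0: a=10, p=10, q=1
  k=1: a=3, p=31, q=3
  k=2: a=1, p=41, q=4
  k=3: a=6, p=277, q=27
  k=4: a=3, p=872, q=85
  k=5: a=3, p=2893, q=282
  k=6: a=2, p=6658, q=649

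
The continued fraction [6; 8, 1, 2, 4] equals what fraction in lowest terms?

691/113

Fold from the inside: start with 4/1.
  2 + 1/4 = 9/4
  1 + 4/9 = 13/9
  8 + 9/13 = 113/13
  6 + 13/113 = 691/113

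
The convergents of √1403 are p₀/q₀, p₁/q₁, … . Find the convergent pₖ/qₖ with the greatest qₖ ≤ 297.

√1403 = [37; 2, 5, 3, 1, 3, 5, 2, 74, …] (period length 8).
Convergents:
  p_0/q_0 = 37/1
  p_1/q_1 = 75/2
  p_2/q_2 = 412/11
  p_3/q_3 = 1311/35
  p_4/q_4 = 1723/46
  p_5/q_5 = 6480/173
  p_6/q_6 = 34123/911
q_5 = 173 ≤ 297 < 911 = q_6, so the answer is 6480/173.

6480/173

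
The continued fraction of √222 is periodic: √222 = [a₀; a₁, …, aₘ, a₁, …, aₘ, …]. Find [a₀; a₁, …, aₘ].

[14; 1, 8, 1, 28]

a₀ = ⌊√222⌋ = 14.
With m₀=0, d₀=1 and mₖ₊₁ = dₖaₖ − mₖ, dₖ₊₁ = (n − mₖ₊₁²)/dₖ, aₖ₊₁ = ⌊(a₀+mₖ₊₁)/dₖ₊₁⌋:
  k=1: m=14, d=26, a=1
  k=2: m=12, d=3, a=8
  k=3: m=12, d=26, a=1
  k=4: m=14, d=1, a=28
d=1 and a=2a₀=28 at k=4, so the next step gives (m, d) = (14, 26) again — its k=1 value — and the period has length 4.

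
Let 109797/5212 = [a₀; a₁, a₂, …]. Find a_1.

109797 = 21·5212 + 345   →  a_0 = 21
5212 = 15·345 + 37   →  a_1 = 15

15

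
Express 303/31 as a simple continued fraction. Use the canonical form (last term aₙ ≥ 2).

[9; 1, 3, 2, 3]

303 = 9·31 + 24
31 = 1·24 + 7
24 = 3·7 + 3
7 = 2·3 + 1
3 = 3·1 + 0  (stop)
So 303/31 = [9; 1, 3, 2, 3].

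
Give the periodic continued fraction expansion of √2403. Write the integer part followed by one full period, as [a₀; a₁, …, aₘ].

[49; 49, 98]

a₀ = ⌊√2403⌋ = 49.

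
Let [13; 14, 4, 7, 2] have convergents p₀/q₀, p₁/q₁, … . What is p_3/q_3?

5398/413

Using pₖ = aₖpₖ₋₁ + pₖ₋₂, qₖ = aₖqₖ₋₁ + qₖ₋₂ (with p₋₁=1, p₋₂=0, q₋₁=0, q₋₂=1):
  k=0: a=13, p=13, q=1
  k=1: a=14, p=183, q=14
  k=2: a=4, p=745, q=57
  k=3: a=7, p=5398, q=413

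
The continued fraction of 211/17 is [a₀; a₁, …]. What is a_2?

211 = 12·17 + 7   →  a_0 = 12
17 = 2·7 + 3   →  a_1 = 2
7 = 2·3 + 1   →  a_2 = 2

2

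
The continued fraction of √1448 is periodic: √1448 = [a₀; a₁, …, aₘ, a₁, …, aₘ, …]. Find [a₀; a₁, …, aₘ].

a₀ = ⌊√1448⌋ = 38.
With m₀=0, d₀=1 and mₖ₊₁ = dₖaₖ − mₖ, dₖ₊₁ = (n − mₖ₊₁²)/dₖ, aₖ₊₁ = ⌊(a₀+mₖ₊₁)/dₖ₊₁⌋:
  k=1: m=38, d=4, a=19
  k=2: m=38, d=1, a=76
d=1 and a=2a₀=76 at k=2, so the next step gives (m, d) = (38, 4) again — its k=1 value — and the period has length 2.

[38; 19, 76]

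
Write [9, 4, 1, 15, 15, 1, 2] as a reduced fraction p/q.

34307/3728

Using pₖ = aₖpₖ₋₁ + pₖ₋₂ and qₖ = aₖqₖ₋₁ + qₖ₋₂:
  k=0: a=9, p=9, q=1
  k=1: a=4, p=37, q=4
  k=2: a=1, p=46, q=5
  k=3: a=15, p=727, q=79
  k=4: a=15, p=10951, q=1190
  k=5: a=1, p=11678, q=1269
  k=6: a=2, p=34307, q=3728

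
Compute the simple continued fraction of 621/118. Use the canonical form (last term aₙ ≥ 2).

[5; 3, 1, 4, 6]

621 = 5·118 + 31
118 = 3·31 + 25
31 = 1·25 + 6
25 = 4·6 + 1
6 = 6·1 + 0  (stop)
So 621/118 = [5; 3, 1, 4, 6].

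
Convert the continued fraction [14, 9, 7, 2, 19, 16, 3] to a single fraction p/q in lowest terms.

Using pₖ = aₖpₖ₋₁ + pₖ₋₂ and qₖ = aₖqₖ₋₁ + qₖ₋₂:
  k=0: a=14, p=14, q=1
  k=1: a=9, p=127, q=9
  k=2: a=7, p=903, q=64
  k=3: a=2, p=1933, q=137
  k=4: a=19, p=37630, q=2667
  k=5: a=16, p=604013, q=42809
  k=6: a=3, p=1849669, q=131094

1849669/131094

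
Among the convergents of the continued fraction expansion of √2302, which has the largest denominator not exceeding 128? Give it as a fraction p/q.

√2302 = [47; 1, 46, 1, 94, …] (period length 4).
Convergents:
  p_0/q_0 = 47/1
  p_1/q_1 = 48/1
  p_2/q_2 = 2255/47
  p_3/q_3 = 2303/48
  p_4/q_4 = 218737/4559
q_3 = 48 ≤ 128 < 4559 = q_4, so the answer is 2303/48.

2303/48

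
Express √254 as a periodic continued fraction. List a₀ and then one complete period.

[15; 1, 14, 1, 30]

a₀ = ⌊√254⌋ = 15.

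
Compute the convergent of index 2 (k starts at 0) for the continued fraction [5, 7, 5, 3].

185/36

Using pₖ = aₖpₖ₋₁ + pₖ₋₂, qₖ = aₖqₖ₋₁ + qₖ₋₂ (with p₋₁=1, p₋₂=0, q₋₁=0, q₋₂=1):
  k=0: a=5, p=5, q=1
  k=1: a=7, p=36, q=7
  k=2: a=5, p=185, q=36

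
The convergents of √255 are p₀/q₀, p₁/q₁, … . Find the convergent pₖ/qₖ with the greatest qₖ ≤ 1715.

16336/1023

√255 = [15; 1, 30, …] (period length 2).
Convergents:
  p_0/q_0 = 15/1
  p_1/q_1 = 16/1
  p_2/q_2 = 495/31
  p_3/q_3 = 511/32
  p_4/q_4 = 15825/991
  p_5/q_5 = 16336/1023
  p_6/q_6 = 505905/31681
q_5 = 1023 ≤ 1715 < 31681 = q_6, so the answer is 16336/1023.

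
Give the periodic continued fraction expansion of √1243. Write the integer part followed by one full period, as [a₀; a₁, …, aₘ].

[35; 3, 1, 9, 3, 9, 1, 3, 70]

a₀ = ⌊√1243⌋ = 35.
With m₀=0, d₀=1 and mₖ₊₁ = dₖaₖ − mₖ, dₖ₊₁ = (n − mₖ₊₁²)/dₖ, aₖ₊₁ = ⌊(a₀+mₖ₊₁)/dₖ₊₁⌋:
  k=1: m=35, d=18, a=3
  k=2: m=19, d=49, a=1
  k=3: m=30, d=7, a=9
  k=4: m=33, d=22, a=3
  k=5: m=33, d=7, a=9
  k=6: m=30, d=49, a=1
  k=7: m=19, d=18, a=3
  k=8: m=35, d=1, a=70
d=1 and a=2a₀=70 at k=8, so the next step gives (m, d) = (35, 18) again — its k=1 value — and the period has length 8.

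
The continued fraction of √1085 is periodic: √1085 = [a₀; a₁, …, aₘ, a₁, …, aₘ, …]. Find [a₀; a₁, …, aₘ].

a₀ = ⌊√1085⌋ = 32.
With m₀=0, d₀=1 and mₖ₊₁ = dₖaₖ − mₖ, dₖ₊₁ = (n − mₖ₊₁²)/dₖ, aₖ₊₁ = ⌊(a₀+mₖ₊₁)/dₖ₊₁⌋:
  k=1: m=32, d=61, a=1
  k=2: m=29, d=4, a=15
  k=3: m=31, d=31, a=2
  k=4: m=31, d=4, a=15
  k=5: m=29, d=61, a=1
  k=6: m=32, d=1, a=64
d=1 and a=2a₀=64 at k=6, so the next step gives (m, d) = (32, 61) again — its k=1 value — and the period has length 6.

[32; 1, 15, 2, 15, 1, 64]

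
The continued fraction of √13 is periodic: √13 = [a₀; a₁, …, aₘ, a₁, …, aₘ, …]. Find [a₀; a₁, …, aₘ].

a₀ = ⌊√13⌋ = 3.
With m₀=0, d₀=1 and mₖ₊₁ = dₖaₖ − mₖ, dₖ₊₁ = (n − mₖ₊₁²)/dₖ, aₖ₊₁ = ⌊(a₀+mₖ₊₁)/dₖ₊₁⌋:
  k=1: m=3, d=4, a=1
  k=2: m=1, d=3, a=1
  k=3: m=2, d=3, a=1
  k=4: m=1, d=4, a=1
  k=5: m=3, d=1, a=6
d=1 and a=2a₀=6 at k=5, so the next step gives (m, d) = (3, 4) again — its k=1 value — and the period has length 5.

[3; 1, 1, 1, 1, 6]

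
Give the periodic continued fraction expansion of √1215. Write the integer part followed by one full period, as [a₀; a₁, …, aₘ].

a₀ = ⌊√1215⌋ = 34.
With m₀=0, d₀=1 and mₖ₊₁ = dₖaₖ − mₖ, dₖ₊₁ = (n − mₖ₊₁²)/dₖ, aₖ₊₁ = ⌊(a₀+mₖ₊₁)/dₖ₊₁⌋:
  k=1: m=34, d=59, a=1
  k=2: m=25, d=10, a=5
  k=3: m=25, d=59, a=1
  k=4: m=34, d=1, a=68
d=1 and a=2a₀=68 at k=4, so the next step gives (m, d) = (34, 59) again — its k=1 value — and the period has length 4.

[34; 1, 5, 1, 68]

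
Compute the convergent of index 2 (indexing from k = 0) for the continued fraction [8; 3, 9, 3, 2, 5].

Using pₖ = aₖpₖ₋₁ + pₖ₋₂, qₖ = aₖqₖ₋₁ + qₖ₋₂ (with p₋₁=1, p₋₂=0, q₋₁=0, q₋₂=1):
  k=0: a=8, p=8, q=1
  k=1: a=3, p=25, q=3
  k=2: a=9, p=233, q=28

233/28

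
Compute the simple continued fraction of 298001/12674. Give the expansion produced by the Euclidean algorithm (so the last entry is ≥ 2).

298001 = 23*12674 + 6499
12674 = 1*6499 + 6175
6499 = 1*6175 + 324
6175 = 19*324 + 19
324 = 17*19 + 1
19 = 19*1 + 0  (stop)
So 298001/12674 = [23; 1, 1, 19, 17, 19].

[23; 1, 1, 19, 17, 19]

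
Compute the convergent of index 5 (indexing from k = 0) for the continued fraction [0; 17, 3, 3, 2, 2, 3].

56/969

Using pₖ = aₖpₖ₋₁ + pₖ₋₂, qₖ = aₖqₖ₋₁ + qₖ₋₂ (with p₋₁=1, p₋₂=0, q₋₁=0, q₋₂=1):
  k=0: a=0, p=0, q=1
  k=1: a=17, p=1, q=17
  k=2: a=3, p=3, q=52
  k=3: a=3, p=10, q=173
  k=4: a=2, p=23, q=398
  k=5: a=2, p=56, q=969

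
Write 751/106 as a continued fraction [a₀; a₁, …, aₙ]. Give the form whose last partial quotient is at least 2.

751 = 7·106 + 9
106 = 11·9 + 7
9 = 1·7 + 2
7 = 3·2 + 1
2 = 2·1 + 0  (stop)
So 751/106 = [7; 11, 1, 3, 2].

[7; 11, 1, 3, 2]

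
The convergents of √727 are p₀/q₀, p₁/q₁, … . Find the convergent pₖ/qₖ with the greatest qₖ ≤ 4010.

√727 = [26; 1, 25, 1, 52, …] (period length 4).
Convergents:
  p_0/q_0 = 26/1
  p_1/q_1 = 27/1
  p_2/q_2 = 701/26
  p_3/q_3 = 728/27
  p_4/q_4 = 38557/1430
  p_5/q_5 = 39285/1457
  p_6/q_6 = 1020682/37855
q_5 = 1457 ≤ 4010 < 37855 = q_6, so the answer is 39285/1457.

39285/1457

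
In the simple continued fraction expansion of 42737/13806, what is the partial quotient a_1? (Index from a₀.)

42737 = 3·13806 + 1319   →  a_0 = 3
13806 = 10·1319 + 616   →  a_1 = 10

10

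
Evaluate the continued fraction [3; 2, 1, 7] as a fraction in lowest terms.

Using pₖ = aₖpₖ₋₁ + pₖ₋₂ and qₖ = aₖqₖ₋₁ + qₖ₋₂:
  k=0: a=3, p=3, q=1
  k=1: a=2, p=7, q=2
  k=2: a=1, p=10, q=3
  k=3: a=7, p=77, q=23

77/23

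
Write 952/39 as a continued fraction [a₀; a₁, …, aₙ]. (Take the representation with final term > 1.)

952 = 24×39 + 16
39 = 2×16 + 7
16 = 2×7 + 2
7 = 3×2 + 1
2 = 2×1 + 0  (stop)
So 952/39 = [24; 2, 2, 3, 2].

[24; 2, 2, 3, 2]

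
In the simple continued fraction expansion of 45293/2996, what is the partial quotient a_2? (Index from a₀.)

45293 = 15·2996 + 353   →  a_0 = 15
2996 = 8·353 + 172   →  a_1 = 8
353 = 2·172 + 9   →  a_2 = 2

2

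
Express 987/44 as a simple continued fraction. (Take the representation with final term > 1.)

[22; 2, 3, 6]

987 = 22*44 + 19
44 = 2*19 + 6
19 = 3*6 + 1
6 = 6*1 + 0  (stop)
So 987/44 = [22; 2, 3, 6].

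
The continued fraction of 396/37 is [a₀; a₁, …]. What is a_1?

396 = 10·37 + 26   →  a_0 = 10
37 = 1·26 + 11   →  a_1 = 1

1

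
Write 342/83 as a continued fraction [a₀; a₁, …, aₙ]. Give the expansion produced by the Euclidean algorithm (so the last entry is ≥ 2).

[4; 8, 3, 3]

342 = 4·83 + 10
83 = 8·10 + 3
10 = 3·3 + 1
3 = 3·1 + 0  (stop)
So 342/83 = [4; 8, 3, 3].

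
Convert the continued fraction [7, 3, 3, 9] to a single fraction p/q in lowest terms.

679/93

Fold from the inside: start with 9/1.
  3 + 1/9 = 28/9
  3 + 9/28 = 93/28
  7 + 28/93 = 679/93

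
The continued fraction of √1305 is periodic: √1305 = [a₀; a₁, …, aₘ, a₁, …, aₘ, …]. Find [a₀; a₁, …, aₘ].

[36; 8, 72]

a₀ = ⌊√1305⌋ = 36.
With m₀=0, d₀=1 and mₖ₊₁ = dₖaₖ − mₖ, dₖ₊₁ = (n − mₖ₊₁²)/dₖ, aₖ₊₁ = ⌊(a₀+mₖ₊₁)/dₖ₊₁⌋:
  k=1: m=36, d=9, a=8
  k=2: m=36, d=1, a=72
d=1 and a=2a₀=72 at k=2, so the next step gives (m, d) = (36, 9) again — its k=1 value — and the period has length 2.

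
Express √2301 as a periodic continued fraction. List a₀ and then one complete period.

a₀ = ⌊√2301⌋ = 47.
With m₀=0, d₀=1 and mₖ₊₁ = dₖaₖ − mₖ, dₖ₊₁ = (n − mₖ₊₁²)/dₖ, aₖ₊₁ = ⌊(a₀+mₖ₊₁)/dₖ₊₁⌋:
  k=1: m=47, d=92, a=1
  k=2: m=45, d=3, a=30
  k=3: m=45, d=92, a=1
  k=4: m=47, d=1, a=94
d=1 and a=2a₀=94 at k=4, so the next step gives (m, d) = (47, 92) again — its k=1 value — and the period has length 4.

[47; 1, 30, 1, 94]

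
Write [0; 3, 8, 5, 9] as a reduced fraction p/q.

Fold from the inside: start with 9/1.
  5 + 1/9 = 46/9
  8 + 9/46 = 377/46
  3 + 46/377 = 1177/377
  0 + 377/1177 = 377/1177

377/1177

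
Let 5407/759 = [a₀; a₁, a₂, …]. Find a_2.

13

5407 = 7·759 + 94   →  a_0 = 7
759 = 8·94 + 7   →  a_1 = 8
94 = 13·7 + 3   →  a_2 = 13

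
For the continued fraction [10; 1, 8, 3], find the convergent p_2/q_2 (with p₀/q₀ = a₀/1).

98/9

Using pₖ = aₖpₖ₋₁ + pₖ₋₂, qₖ = aₖqₖ₋₁ + qₖ₋₂ (with p₋₁=1, p₋₂=0, q₋₁=0, q₋₂=1):
  k=0: a=10, p=10, q=1
  k=1: a=1, p=11, q=1
  k=2: a=8, p=98, q=9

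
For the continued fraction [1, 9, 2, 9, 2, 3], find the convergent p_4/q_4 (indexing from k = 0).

Using pₖ = aₖpₖ₋₁ + pₖ₋₂, qₖ = aₖqₖ₋₁ + qₖ₋₂ (with p₋₁=1, p₋₂=0, q₋₁=0, q₋₂=1):
  k=0: a=1, p=1, q=1
  k=1: a=9, p=10, q=9
  k=2: a=2, p=21, q=19
  k=3: a=9, p=199, q=180
  k=4: a=2, p=419, q=379

419/379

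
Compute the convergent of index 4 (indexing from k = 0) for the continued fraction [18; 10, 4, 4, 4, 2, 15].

Using pₖ = aₖpₖ₋₁ + pₖ₋₂, qₖ = aₖqₖ₋₁ + qₖ₋₂ (with p₋₁=1, p₋₂=0, q₋₁=0, q₋₂=1):
  k=0: a=18, p=18, q=1
  k=1: a=10, p=181, q=10
  k=2: a=4, p=742, q=41
  k=3: a=4, p=3149, q=174
  k=4: a=4, p=13338, q=737

13338/737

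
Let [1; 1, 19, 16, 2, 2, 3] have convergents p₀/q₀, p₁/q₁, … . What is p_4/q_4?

1291/662

Using pₖ = aₖpₖ₋₁ + pₖ₋₂, qₖ = aₖqₖ₋₁ + qₖ₋₂ (with p₋₁=1, p₋₂=0, q₋₁=0, q₋₂=1):
  k=0: a=1, p=1, q=1
  k=1: a=1, p=2, q=1
  k=2: a=19, p=39, q=20
  k=3: a=16, p=626, q=321
  k=4: a=2, p=1291, q=662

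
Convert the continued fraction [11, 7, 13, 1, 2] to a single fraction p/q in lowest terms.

Fold from the inside: start with 2/1.
  1 + 1/2 = 3/2
  13 + 2/3 = 41/3
  7 + 3/41 = 290/41
  11 + 41/290 = 3231/290

3231/290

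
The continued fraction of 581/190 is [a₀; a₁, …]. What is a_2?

581 = 3·190 + 11   →  a_0 = 3
190 = 17·11 + 3   →  a_1 = 17
11 = 3·3 + 2   →  a_2 = 3

3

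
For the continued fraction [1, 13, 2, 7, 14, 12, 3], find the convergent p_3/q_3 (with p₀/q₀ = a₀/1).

Using pₖ = aₖpₖ₋₁ + pₖ₋₂, qₖ = aₖqₖ₋₁ + qₖ₋₂ (with p₋₁=1, p₋₂=0, q₋₁=0, q₋₂=1):
  k=0: a=1, p=1, q=1
  k=1: a=13, p=14, q=13
  k=2: a=2, p=29, q=27
  k=3: a=7, p=217, q=202

217/202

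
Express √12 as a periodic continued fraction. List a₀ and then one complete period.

[3; 2, 6]

a₀ = ⌊√12⌋ = 3.
With m₀=0, d₀=1 and mₖ₊₁ = dₖaₖ − mₖ, dₖ₊₁ = (n − mₖ₊₁²)/dₖ, aₖ₊₁ = ⌊(a₀+mₖ₊₁)/dₖ₊₁⌋:
  k=1: m=3, d=3, a=2
  k=2: m=3, d=1, a=6
d=1 and a=2a₀=6 at k=2, so the next step gives (m, d) = (3, 3) again — its k=1 value — and the period has length 2.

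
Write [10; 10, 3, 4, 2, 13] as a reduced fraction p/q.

40600/4021

Fold from the inside: start with 13/1.
  2 + 1/13 = 27/13
  4 + 13/27 = 121/27
  3 + 27/121 = 390/121
  10 + 121/390 = 4021/390
  10 + 390/4021 = 40600/4021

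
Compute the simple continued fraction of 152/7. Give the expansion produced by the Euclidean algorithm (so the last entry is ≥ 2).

152 = 21*7 + 5
7 = 1*5 + 2
5 = 2*2 + 1
2 = 2*1 + 0  (stop)
So 152/7 = [21; 1, 2, 2].

[21; 1, 2, 2]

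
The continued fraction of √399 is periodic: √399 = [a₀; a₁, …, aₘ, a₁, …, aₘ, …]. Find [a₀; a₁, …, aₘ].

a₀ = ⌊√399⌋ = 19.
With m₀=0, d₀=1 and mₖ₊₁ = dₖaₖ − mₖ, dₖ₊₁ = (n − mₖ₊₁²)/dₖ, aₖ₊₁ = ⌊(a₀+mₖ₊₁)/dₖ₊₁⌋:
  k=1: m=19, d=38, a=1
  k=2: m=19, d=1, a=38
d=1 and a=2a₀=38 at k=2, so the next step gives (m, d) = (19, 38) again — its k=1 value — and the period has length 2.

[19; 1, 38]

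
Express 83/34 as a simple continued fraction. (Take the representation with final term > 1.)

[2; 2, 3, 1, 3]

83 = 2·34 + 15
34 = 2·15 + 4
15 = 3·4 + 3
4 = 1·3 + 1
3 = 3·1 + 0  (stop)
So 83/34 = [2; 2, 3, 1, 3].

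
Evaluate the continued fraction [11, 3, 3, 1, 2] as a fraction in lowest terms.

407/36

Fold from the inside: start with 2/1.
  1 + 1/2 = 3/2
  3 + 2/3 = 11/3
  3 + 3/11 = 36/11
  11 + 11/36 = 407/36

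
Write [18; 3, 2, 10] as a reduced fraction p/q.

Using pₖ = aₖpₖ₋₁ + pₖ₋₂ and qₖ = aₖqₖ₋₁ + qₖ₋₂:
  k=0: a=18, p=18, q=1
  k=1: a=3, p=55, q=3
  k=2: a=2, p=128, q=7
  k=3: a=10, p=1335, q=73

1335/73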